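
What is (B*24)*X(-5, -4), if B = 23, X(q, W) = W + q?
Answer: -4968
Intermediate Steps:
(B*24)*X(-5, -4) = (23*24)*(-4 - 5) = 552*(-9) = -4968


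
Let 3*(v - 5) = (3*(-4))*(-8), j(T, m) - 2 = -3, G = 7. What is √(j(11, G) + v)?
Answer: 6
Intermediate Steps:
j(T, m) = -1 (j(T, m) = 2 - 3 = -1)
v = 37 (v = 5 + ((3*(-4))*(-8))/3 = 5 + (-12*(-8))/3 = 5 + (⅓)*96 = 5 + 32 = 37)
√(j(11, G) + v) = √(-1 + 37) = √36 = 6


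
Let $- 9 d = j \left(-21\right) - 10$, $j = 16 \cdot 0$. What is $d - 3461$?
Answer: $- \frac{31139}{9} \approx -3459.9$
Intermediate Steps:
$j = 0$
$d = \frac{10}{9}$ ($d = - \frac{0 \left(-21\right) - 10}{9} = - \frac{0 - 10}{9} = \left(- \frac{1}{9}\right) \left(-10\right) = \frac{10}{9} \approx 1.1111$)
$d - 3461 = \frac{10}{9} - 3461 = - \frac{31139}{9}$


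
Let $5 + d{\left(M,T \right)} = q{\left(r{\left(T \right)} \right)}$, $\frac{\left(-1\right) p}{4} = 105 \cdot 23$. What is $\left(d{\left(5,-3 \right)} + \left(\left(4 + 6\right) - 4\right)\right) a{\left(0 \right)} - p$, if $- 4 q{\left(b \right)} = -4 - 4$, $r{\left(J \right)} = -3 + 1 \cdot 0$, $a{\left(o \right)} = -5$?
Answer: $9645$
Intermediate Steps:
$r{\left(J \right)} = -3$ ($r{\left(J \right)} = -3 + 0 = -3$)
$p = -9660$ ($p = - 4 \cdot 105 \cdot 23 = \left(-4\right) 2415 = -9660$)
$q{\left(b \right)} = 2$ ($q{\left(b \right)} = - \frac{-4 - 4}{4} = \left(- \frac{1}{4}\right) \left(-8\right) = 2$)
$d{\left(M,T \right)} = -3$ ($d{\left(M,T \right)} = -5 + 2 = -3$)
$\left(d{\left(5,-3 \right)} + \left(\left(4 + 6\right) - 4\right)\right) a{\left(0 \right)} - p = \left(-3 + \left(\left(4 + 6\right) - 4\right)\right) \left(-5\right) - -9660 = \left(-3 + \left(10 - 4\right)\right) \left(-5\right) + 9660 = \left(-3 + 6\right) \left(-5\right) + 9660 = 3 \left(-5\right) + 9660 = -15 + 9660 = 9645$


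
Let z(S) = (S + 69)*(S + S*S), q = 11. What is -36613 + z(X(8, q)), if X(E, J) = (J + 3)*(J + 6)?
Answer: 17426161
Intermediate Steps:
X(E, J) = (3 + J)*(6 + J)
z(S) = (69 + S)*(S + S²)
-36613 + z(X(8, q)) = -36613 + (18 + 11² + 9*11)*(69 + (18 + 11² + 9*11)² + 70*(18 + 11² + 9*11)) = -36613 + (18 + 121 + 99)*(69 + (18 + 121 + 99)² + 70*(18 + 121 + 99)) = -36613 + 238*(69 + 238² + 70*238) = -36613 + 238*(69 + 56644 + 16660) = -36613 + 238*73373 = -36613 + 17462774 = 17426161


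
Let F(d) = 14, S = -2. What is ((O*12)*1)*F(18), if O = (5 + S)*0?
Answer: 0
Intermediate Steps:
O = 0 (O = (5 - 2)*0 = 3*0 = 0)
((O*12)*1)*F(18) = ((0*12)*1)*14 = (0*1)*14 = 0*14 = 0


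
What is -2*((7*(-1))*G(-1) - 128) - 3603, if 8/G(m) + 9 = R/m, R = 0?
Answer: -30235/9 ≈ -3359.4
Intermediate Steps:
G(m) = -8/9 (G(m) = 8/(-9 + 0/m) = 8/(-9 + 0) = 8/(-9) = 8*(-⅑) = -8/9)
-2*((7*(-1))*G(-1) - 128) - 3603 = -2*((7*(-1))*(-8/9) - 128) - 3603 = -2*(-7*(-8/9) - 128) - 3603 = -2*(56/9 - 128) - 3603 = -2*(-1096/9) - 3603 = 2192/9 - 3603 = -30235/9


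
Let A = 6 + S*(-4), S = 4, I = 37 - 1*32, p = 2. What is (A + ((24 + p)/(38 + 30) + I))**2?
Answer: 24649/1156 ≈ 21.323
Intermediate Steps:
I = 5 (I = 37 - 32 = 5)
A = -10 (A = 6 + 4*(-4) = 6 - 16 = -10)
(A + ((24 + p)/(38 + 30) + I))**2 = (-10 + ((24 + 2)/(38 + 30) + 5))**2 = (-10 + (26/68 + 5))**2 = (-10 + (26*(1/68) + 5))**2 = (-10 + (13/34 + 5))**2 = (-10 + 183/34)**2 = (-157/34)**2 = 24649/1156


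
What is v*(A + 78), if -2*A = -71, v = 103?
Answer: 23381/2 ≈ 11691.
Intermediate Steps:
A = 71/2 (A = -½*(-71) = 71/2 ≈ 35.500)
v*(A + 78) = 103*(71/2 + 78) = 103*(227/2) = 23381/2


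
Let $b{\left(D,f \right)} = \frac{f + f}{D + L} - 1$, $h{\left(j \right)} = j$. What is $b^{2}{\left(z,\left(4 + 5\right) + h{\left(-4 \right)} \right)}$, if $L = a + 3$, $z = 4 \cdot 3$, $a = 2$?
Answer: $\frac{49}{289} \approx 0.16955$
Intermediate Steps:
$z = 12$
$L = 5$ ($L = 2 + 3 = 5$)
$b{\left(D,f \right)} = -1 + \frac{2 f}{5 + D}$ ($b{\left(D,f \right)} = \frac{f + f}{D + 5} - 1 = \frac{2 f}{5 + D} - 1 = -1 + \frac{2 f}{5 + D}$)
$b^{2}{\left(z,\left(4 + 5\right) + h{\left(-4 \right)} \right)} = \left(\frac{-5 - 12 + 2 \left(\left(4 + 5\right) - 4\right)}{5 + 12}\right)^{2} = \left(\frac{-5 - 12 + 2 \left(9 - 4\right)}{17}\right)^{2} = \left(\frac{-5 - 12 + 2 \cdot 5}{17}\right)^{2} = \left(\frac{-5 - 12 + 10}{17}\right)^{2} = \left(\frac{1}{17} \left(-7\right)\right)^{2} = \left(- \frac{7}{17}\right)^{2} = \frac{49}{289}$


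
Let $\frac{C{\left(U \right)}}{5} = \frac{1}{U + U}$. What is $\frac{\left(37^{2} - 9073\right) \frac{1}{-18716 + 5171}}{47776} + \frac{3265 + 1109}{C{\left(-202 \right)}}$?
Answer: $- \frac{635296458161}{1797572} \approx -3.5342 \cdot 10^{5}$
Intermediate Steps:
$C{\left(U \right)} = \frac{5}{2 U}$ ($C{\left(U \right)} = \frac{5}{U + U} = \frac{5}{2 U}$)
$\frac{\left(37^{2} - 9073\right) \frac{1}{-18716 + 5171}}{47776} + \frac{3265 + 1109}{C{\left(-202 \right)}} = \frac{\left(37^{2} - 9073\right) \frac{1}{-18716 + 5171}}{47776} + \frac{3265 + 1109}{\frac{5}{2} \frac{1}{-202}} = \frac{1369 - 9073}{-13545} \cdot \frac{1}{47776} + \frac{4374}{\frac{5}{2} \left(- \frac{1}{202}\right)} = \left(-7704\right) \left(- \frac{1}{13545}\right) \frac{1}{47776} + \frac{4374}{- \frac{5}{404}} = \frac{856}{1505} \cdot \frac{1}{47776} + 4374 \left(- \frac{404}{5}\right) = \frac{107}{8987860} - \frac{1767096}{5} = - \frac{635296458161}{1797572}$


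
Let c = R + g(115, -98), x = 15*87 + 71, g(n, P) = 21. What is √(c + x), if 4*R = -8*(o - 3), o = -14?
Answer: 3*√159 ≈ 37.829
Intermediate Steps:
x = 1376 (x = 1305 + 71 = 1376)
R = 34 (R = (-8*(-14 - 3))/4 = (-8*(-17))/4 = (¼)*136 = 34)
c = 55 (c = 34 + 21 = 55)
√(c + x) = √(55 + 1376) = √1431 = 3*√159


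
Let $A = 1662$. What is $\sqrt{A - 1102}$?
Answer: $4 \sqrt{35} \approx 23.664$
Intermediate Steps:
$\sqrt{A - 1102} = \sqrt{1662 - 1102} = \sqrt{560} = 4 \sqrt{35}$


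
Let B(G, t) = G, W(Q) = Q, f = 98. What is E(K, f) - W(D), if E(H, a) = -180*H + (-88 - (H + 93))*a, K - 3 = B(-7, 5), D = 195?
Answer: -16821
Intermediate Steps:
K = -4 (K = 3 - 7 = -4)
E(H, a) = -180*H + a*(-181 - H) (E(H, a) = -180*H + (-88 - (93 + H))*a = -180*H + (-88 + (-93 - H))*a = -180*H + (-181 - H)*a = -180*H + a*(-181 - H))
E(K, f) - W(D) = (-181*98 - 180*(-4) - 1*(-4)*98) - 1*195 = (-17738 + 720 + 392) - 195 = -16626 - 195 = -16821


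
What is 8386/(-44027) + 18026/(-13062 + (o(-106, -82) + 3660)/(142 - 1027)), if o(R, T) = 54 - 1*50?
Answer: -399667483697/254553855709 ≈ -1.5701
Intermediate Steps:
o(R, T) = 4 (o(R, T) = 54 - 50 = 4)
8386/(-44027) + 18026/(-13062 + (o(-106, -82) + 3660)/(142 - 1027)) = 8386/(-44027) + 18026/(-13062 + (4 + 3660)/(142 - 1027)) = 8386*(-1/44027) + 18026/(-13062 + 3664/(-885)) = -8386/44027 + 18026/(-13062 + 3664*(-1/885)) = -8386/44027 + 18026/(-13062 - 3664/885) = -8386/44027 + 18026/(-11563534/885) = -8386/44027 + 18026*(-885/11563534) = -8386/44027 - 7976505/5781767 = -399667483697/254553855709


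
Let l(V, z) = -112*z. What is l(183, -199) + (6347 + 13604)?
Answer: 42239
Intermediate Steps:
l(183, -199) + (6347 + 13604) = -112*(-199) + (6347 + 13604) = 22288 + 19951 = 42239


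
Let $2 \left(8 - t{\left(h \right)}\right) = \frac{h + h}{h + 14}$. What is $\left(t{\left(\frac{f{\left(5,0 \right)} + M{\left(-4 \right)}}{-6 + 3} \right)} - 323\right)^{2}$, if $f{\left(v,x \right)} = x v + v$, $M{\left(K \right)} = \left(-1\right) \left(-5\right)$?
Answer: $\frac{25351225}{256} \approx 99028.0$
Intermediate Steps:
$M{\left(K \right)} = 5$
$f{\left(v,x \right)} = v + v x$ ($f{\left(v,x \right)} = v x + v = v + v x$)
$t{\left(h \right)} = 8 - \frac{h}{14 + h}$ ($t{\left(h \right)} = 8 - \frac{\left(h + h\right) \frac{1}{h + 14}}{2} = 8 - \frac{2 h \frac{1}{14 + h}}{2} = 8 - \frac{h}{14 + h}$)
$\left(t{\left(\frac{f{\left(5,0 \right)} + M{\left(-4 \right)}}{-6 + 3} \right)} - 323\right)^{2} = \left(\frac{7 \left(16 + \frac{5 \left(1 + 0\right) + 5}{-6 + 3}\right)}{14 + \frac{5 \left(1 + 0\right) + 5}{-6 + 3}} - 323\right)^{2} = \left(\frac{7 \left(16 + \frac{5 \cdot 1 + 5}{-3}\right)}{14 + \frac{5 \cdot 1 + 5}{-3}} - 323\right)^{2} = \left(\frac{7 \left(16 + \left(5 + 5\right) \left(- \frac{1}{3}\right)\right)}{14 + \left(5 + 5\right) \left(- \frac{1}{3}\right)} - 323\right)^{2} = \left(\frac{7 \left(16 + 10 \left(- \frac{1}{3}\right)\right)}{14 + 10 \left(- \frac{1}{3}\right)} - 323\right)^{2} = \left(\frac{7 \left(16 - \frac{10}{3}\right)}{14 - \frac{10}{3}} - 323\right)^{2} = \left(7 \frac{1}{\frac{32}{3}} \cdot \frac{38}{3} - 323\right)^{2} = \left(7 \cdot \frac{3}{32} \cdot \frac{38}{3} - 323\right)^{2} = \left(\frac{133}{16} - 323\right)^{2} = \left(- \frac{5035}{16}\right)^{2} = \frac{25351225}{256}$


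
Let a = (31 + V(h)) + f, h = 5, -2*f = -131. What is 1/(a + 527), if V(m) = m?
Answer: 2/1257 ≈ 0.0015911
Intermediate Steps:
f = 131/2 (f = -1/2*(-131) = 131/2 ≈ 65.500)
a = 203/2 (a = (31 + 5) + 131/2 = 36 + 131/2 = 203/2 ≈ 101.50)
1/(a + 527) = 1/(203/2 + 527) = 1/(1257/2) = 2/1257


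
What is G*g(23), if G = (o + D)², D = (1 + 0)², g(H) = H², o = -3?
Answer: 2116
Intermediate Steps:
D = 1 (D = 1² = 1)
G = 4 (G = (-3 + 1)² = (-2)² = 4)
G*g(23) = 4*23² = 4*529 = 2116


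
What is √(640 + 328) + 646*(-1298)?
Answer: -838508 + 22*√2 ≈ -8.3848e+5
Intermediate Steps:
√(640 + 328) + 646*(-1298) = √968 - 838508 = 22*√2 - 838508 = -838508 + 22*√2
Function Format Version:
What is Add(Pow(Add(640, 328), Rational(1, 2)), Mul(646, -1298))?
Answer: Add(-838508, Mul(22, Pow(2, Rational(1, 2)))) ≈ -8.3848e+5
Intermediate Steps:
Add(Pow(Add(640, 328), Rational(1, 2)), Mul(646, -1298)) = Add(Pow(968, Rational(1, 2)), -838508) = Add(Mul(22, Pow(2, Rational(1, 2))), -838508) = Add(-838508, Mul(22, Pow(2, Rational(1, 2))))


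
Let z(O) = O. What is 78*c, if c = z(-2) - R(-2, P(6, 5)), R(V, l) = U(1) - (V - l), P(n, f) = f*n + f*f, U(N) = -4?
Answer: -4290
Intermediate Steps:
P(n, f) = f² + f*n (P(n, f) = f*n + f² = f² + f*n)
R(V, l) = -4 + l - V (R(V, l) = -4 - (V - l) = -4 + (l - V) = -4 + l - V)
c = -55 (c = -2 - (-4 + 5*(5 + 6) - 1*(-2)) = -2 - (-4 + 5*11 + 2) = -2 - (-4 + 55 + 2) = -2 - 1*53 = -2 - 53 = -55)
78*c = 78*(-55) = -4290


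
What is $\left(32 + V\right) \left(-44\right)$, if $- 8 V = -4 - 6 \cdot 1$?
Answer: $-1463$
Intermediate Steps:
$V = \frac{5}{4}$ ($V = - \frac{-4 - 6 \cdot 1}{8} = - \frac{-4 - 6}{8} = \left(- \frac{1}{8}\right) \left(-10\right) = \frac{5}{4} \approx 1.25$)
$\left(32 + V\right) \left(-44\right) = \left(32 + \frac{5}{4}\right) \left(-44\right) = \frac{133}{4} \left(-44\right) = -1463$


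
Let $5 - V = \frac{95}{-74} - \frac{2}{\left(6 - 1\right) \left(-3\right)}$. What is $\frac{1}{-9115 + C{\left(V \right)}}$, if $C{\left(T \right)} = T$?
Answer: $- \frac{1110}{10110823} \approx -0.00010978$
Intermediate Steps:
$V = \frac{6827}{1110}$ ($V = 5 - \left(\frac{95}{-74} - \frac{2}{\left(6 - 1\right) \left(-3\right)}\right) = 5 - \left(95 \left(- \frac{1}{74}\right) - \frac{2}{5 \left(-3\right)}\right) = 5 - \left(- \frac{95}{74} - \frac{2}{-15}\right) = 5 - \left(- \frac{95}{74} - - \frac{2}{15}\right) = 5 - \left(- \frac{95}{74} + \frac{2}{15}\right) = 5 - - \frac{1277}{1110} = 5 + \frac{1277}{1110} = \frac{6827}{1110} \approx 6.1505$)
$\frac{1}{-9115 + C{\left(V \right)}} = \frac{1}{-9115 + \frac{6827}{1110}} = \frac{1}{- \frac{10110823}{1110}} = - \frac{1110}{10110823}$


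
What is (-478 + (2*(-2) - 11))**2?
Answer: 243049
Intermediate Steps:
(-478 + (2*(-2) - 11))**2 = (-478 + (-4 - 11))**2 = (-478 - 15)**2 = (-493)**2 = 243049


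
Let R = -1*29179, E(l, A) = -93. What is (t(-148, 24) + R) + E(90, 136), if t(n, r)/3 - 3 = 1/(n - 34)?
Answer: -5325869/182 ≈ -29263.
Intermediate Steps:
t(n, r) = 9 + 3/(-34 + n) (t(n, r) = 9 + 3/(n - 34) = 9 + 3/(-34 + n))
R = -29179
(t(-148, 24) + R) + E(90, 136) = (3*(-101 + 3*(-148))/(-34 - 148) - 29179) - 93 = (3*(-101 - 444)/(-182) - 29179) - 93 = (3*(-1/182)*(-545) - 29179) - 93 = (1635/182 - 29179) - 93 = -5308943/182 - 93 = -5325869/182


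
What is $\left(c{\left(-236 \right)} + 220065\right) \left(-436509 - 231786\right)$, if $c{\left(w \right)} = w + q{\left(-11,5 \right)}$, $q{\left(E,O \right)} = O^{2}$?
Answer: $-146927328930$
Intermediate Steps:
$c{\left(w \right)} = 25 + w$ ($c{\left(w \right)} = w + 5^{2} = w + 25 = 25 + w$)
$\left(c{\left(-236 \right)} + 220065\right) \left(-436509 - 231786\right) = \left(\left(25 - 236\right) + 220065\right) \left(-436509 - 231786\right) = \left(-211 + 220065\right) \left(-668295\right) = 219854 \left(-668295\right) = -146927328930$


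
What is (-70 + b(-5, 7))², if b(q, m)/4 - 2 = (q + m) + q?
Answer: 5476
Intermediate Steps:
b(q, m) = 8 + 4*m + 8*q (b(q, m) = 8 + 4*((q + m) + q) = 8 + 4*((m + q) + q) = 8 + 4*(m + 2*q) = 8 + (4*m + 8*q) = 8 + 4*m + 8*q)
(-70 + b(-5, 7))² = (-70 + (8 + 4*7 + 8*(-5)))² = (-70 + (8 + 28 - 40))² = (-70 - 4)² = (-74)² = 5476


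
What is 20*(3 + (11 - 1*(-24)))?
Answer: 760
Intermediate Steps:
20*(3 + (11 - 1*(-24))) = 20*(3 + (11 + 24)) = 20*(3 + 35) = 20*38 = 760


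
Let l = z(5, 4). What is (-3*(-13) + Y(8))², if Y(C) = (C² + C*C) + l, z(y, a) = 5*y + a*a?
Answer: 43264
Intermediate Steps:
z(y, a) = a² + 5*y (z(y, a) = 5*y + a² = a² + 5*y)
l = 41 (l = 4² + 5*5 = 16 + 25 = 41)
Y(C) = 41 + 2*C² (Y(C) = (C² + C*C) + 41 = (C² + C²) + 41 = 2*C² + 41 = 41 + 2*C²)
(-3*(-13) + Y(8))² = (-3*(-13) + (41 + 2*8²))² = (39 + (41 + 2*64))² = (39 + (41 + 128))² = (39 + 169)² = 208² = 43264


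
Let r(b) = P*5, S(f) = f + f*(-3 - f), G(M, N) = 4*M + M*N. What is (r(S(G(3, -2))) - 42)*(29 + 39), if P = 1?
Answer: -2516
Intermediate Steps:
r(b) = 5 (r(b) = 1*5 = 5)
(r(S(G(3, -2))) - 42)*(29 + 39) = (5 - 42)*(29 + 39) = -37*68 = -2516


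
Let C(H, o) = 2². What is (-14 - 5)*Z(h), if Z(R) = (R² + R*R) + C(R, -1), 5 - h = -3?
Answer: -2508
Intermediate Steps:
C(H, o) = 4
h = 8 (h = 5 - 1*(-3) = 5 + 3 = 8)
Z(R) = 4 + 2*R² (Z(R) = (R² + R*R) + 4 = (R² + R²) + 4 = 2*R² + 4 = 4 + 2*R²)
(-14 - 5)*Z(h) = (-14 - 5)*(4 + 2*8²) = -19*(4 + 2*64) = -19*(4 + 128) = -19*132 = -2508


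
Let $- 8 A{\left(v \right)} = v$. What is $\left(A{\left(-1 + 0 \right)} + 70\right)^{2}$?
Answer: $\frac{314721}{64} \approx 4917.5$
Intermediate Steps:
$A{\left(v \right)} = - \frac{v}{8}$
$\left(A{\left(-1 + 0 \right)} + 70\right)^{2} = \left(- \frac{-1 + 0}{8} + 70\right)^{2} = \left(\left(- \frac{1}{8}\right) \left(-1\right) + 70\right)^{2} = \left(\frac{1}{8} + 70\right)^{2} = \left(\frac{561}{8}\right)^{2} = \frac{314721}{64}$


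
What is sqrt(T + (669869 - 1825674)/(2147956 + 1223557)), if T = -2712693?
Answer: I*sqrt(30835456250714965082)/3371513 ≈ 1647.0*I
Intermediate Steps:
sqrt(T + (669869 - 1825674)/(2147956 + 1223557)) = sqrt(-2712693 + (669869 - 1825674)/(2147956 + 1223557)) = sqrt(-2712693 - 1155805/3371513) = sqrt(-9145880870314/3371513) = I*sqrt(30835456250714965082)/3371513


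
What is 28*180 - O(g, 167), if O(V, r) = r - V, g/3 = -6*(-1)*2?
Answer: 4909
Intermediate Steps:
g = 36 (g = 3*(-6*(-1)*2) = 3*(6*2) = 3*12 = 36)
28*180 - O(g, 167) = 28*180 - (167 - 1*36) = 5040 - (167 - 36) = 5040 - 1*131 = 5040 - 131 = 4909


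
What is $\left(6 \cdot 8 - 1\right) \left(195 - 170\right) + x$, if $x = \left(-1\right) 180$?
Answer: $995$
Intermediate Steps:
$x = -180$
$\left(6 \cdot 8 - 1\right) \left(195 - 170\right) + x = \left(6 \cdot 8 - 1\right) \left(195 - 170\right) - 180 = \left(48 - 1\right) \left(195 - 170\right) - 180 = 47 \cdot 25 - 180 = 1175 - 180 = 995$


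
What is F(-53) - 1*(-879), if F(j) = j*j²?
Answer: -147998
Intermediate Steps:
F(j) = j³
F(-53) - 1*(-879) = (-53)³ - 1*(-879) = -148877 + 879 = -147998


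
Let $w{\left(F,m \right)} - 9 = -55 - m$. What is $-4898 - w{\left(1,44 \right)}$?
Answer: $-4808$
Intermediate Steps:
$w{\left(F,m \right)} = -46 - m$ ($w{\left(F,m \right)} = 9 - \left(55 + m\right) = -46 - m$)
$-4898 - w{\left(1,44 \right)} = -4898 - \left(-46 - 44\right) = -4898 - -90 = -4898 + 90 = -4808$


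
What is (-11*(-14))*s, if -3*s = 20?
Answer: -3080/3 ≈ -1026.7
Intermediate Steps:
s = -20/3 (s = -⅓*20 = -20/3 ≈ -6.6667)
(-11*(-14))*s = -11*(-14)*(-20/3) = 154*(-20/3) = -3080/3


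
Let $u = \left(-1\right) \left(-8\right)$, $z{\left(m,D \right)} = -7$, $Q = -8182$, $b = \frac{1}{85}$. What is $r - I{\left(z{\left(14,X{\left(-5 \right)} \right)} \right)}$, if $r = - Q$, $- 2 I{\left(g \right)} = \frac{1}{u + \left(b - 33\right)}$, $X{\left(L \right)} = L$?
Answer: $\frac{34757051}{4248} \approx 8182.0$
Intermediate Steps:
$b = \frac{1}{85} \approx 0.011765$
$u = 8$
$I{\left(g \right)} = \frac{85}{4248}$ ($I{\left(g \right)} = - \frac{1}{2 \left(8 + \left(\frac{1}{85} - 33\right)\right)} = - \frac{1}{2 \left(8 - \frac{2804}{85}\right)} = - \frac{1}{2 \left(- \frac{2124}{85}\right)} = \left(- \frac{1}{2}\right) \left(- \frac{85}{2124}\right) = \frac{85}{4248}$)
$r = 8182$ ($r = \left(-1\right) \left(-8182\right) = 8182$)
$r - I{\left(z{\left(14,X{\left(-5 \right)} \right)} \right)} = 8182 - \frac{85}{4248} = \frac{34757051}{4248}$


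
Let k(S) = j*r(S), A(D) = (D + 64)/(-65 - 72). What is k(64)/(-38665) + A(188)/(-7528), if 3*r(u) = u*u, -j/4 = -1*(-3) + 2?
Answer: 4225813793/5981490966 ≈ 0.70648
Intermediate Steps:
j = -20 (j = -4*(-1*(-3) + 2) = -4*(3 + 2) = -4*5 = -20)
A(D) = -64/137 - D/137 (A(D) = (64 + D)/(-137) = (64 + D)*(-1/137) = -64/137 - D/137)
r(u) = u**2/3 (r(u) = (u*u)/3 = u**2/3)
k(S) = -20*S**2/3
k(64)/(-38665) + A(188)/(-7528) = -20/3*64**2/(-38665) + (-64/137 - 1/137*188)/(-7528) = -20/3*4096*(-1/38665) + (-64/137 - 188/137)*(-1/7528) = -81920/3*(-1/38665) - 252/137*(-1/7528) = 16384/23199 + 63/257834 = 4225813793/5981490966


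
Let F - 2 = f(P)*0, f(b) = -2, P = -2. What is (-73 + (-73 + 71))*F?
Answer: -150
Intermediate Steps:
F = 2 (F = 2 - 2*0 = 2 + 0 = 2)
(-73 + (-73 + 71))*F = (-73 + (-73 + 71))*2 = (-73 - 2)*2 = -75*2 = -150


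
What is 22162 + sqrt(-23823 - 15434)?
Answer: 22162 + I*sqrt(39257) ≈ 22162.0 + 198.13*I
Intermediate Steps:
22162 + sqrt(-23823 - 15434) = 22162 + sqrt(-39257) = 22162 + I*sqrt(39257)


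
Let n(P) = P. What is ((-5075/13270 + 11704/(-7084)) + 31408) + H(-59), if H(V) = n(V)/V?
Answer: 1917143981/61042 ≈ 31407.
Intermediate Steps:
H(V) = 1 (H(V) = V/V = 1)
((-5075/13270 + 11704/(-7084)) + 31408) + H(-59) = ((-5075/13270 + 11704/(-7084)) + 31408) + 1 = ((-5075*1/13270 + 11704*(-1/7084)) + 31408) + 1 = ((-1015/2654 - 38/23) + 31408) + 1 = (-124197/61042 + 31408) + 1 = 1917082939/61042 + 1 = 1917143981/61042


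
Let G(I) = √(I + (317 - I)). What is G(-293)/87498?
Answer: √317/87498 ≈ 0.00020348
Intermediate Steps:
G(I) = √317
G(-293)/87498 = √317/87498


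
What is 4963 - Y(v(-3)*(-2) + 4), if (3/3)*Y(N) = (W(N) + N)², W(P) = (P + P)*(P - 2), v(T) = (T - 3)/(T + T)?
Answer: 4959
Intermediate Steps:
v(T) = (-3 + T)/(2*T) (v(T) = (-3 + T)/((2*T)) = (-3 + T)*(1/(2*T)) = (-3 + T)/(2*T))
W(P) = 2*P*(-2 + P) (W(P) = (2*P)*(-2 + P) = 2*P*(-2 + P))
Y(N) = (N + 2*N*(-2 + N))² (Y(N) = (2*N*(-2 + N) + N)² = (N + 2*N*(-2 + N))²)
4963 - Y(v(-3)*(-2) + 4) = 4963 - (((½)*(-3 - 3)/(-3))*(-2) + 4)²*(-3 + 2*(((½)*(-3 - 3)/(-3))*(-2) + 4))² = 4963 - (((½)*(-⅓)*(-6))*(-2) + 4)²*(-3 + 2*(((½)*(-⅓)*(-6))*(-2) + 4))² = 4963 - (1*(-2) + 4)²*(-3 + 2*(1*(-2) + 4))² = 4963 - (-2 + 4)²*(-3 + 2*(-2 + 4))² = 4963 - 2²*(-3 + 2*2)² = 4963 - 4*(-3 + 4)² = 4963 - 4*1² = 4963 - 4 = 4959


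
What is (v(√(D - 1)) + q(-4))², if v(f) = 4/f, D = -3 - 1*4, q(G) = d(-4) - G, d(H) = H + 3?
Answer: (3 - I*√2)² ≈ 7.0 - 8.4853*I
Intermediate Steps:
d(H) = 3 + H
q(G) = -1 - G (q(G) = (3 - 4) - G = -1 - G)
D = -7 (D = -3 - 4 = -7)
(v(√(D - 1)) + q(-4))² = (4/(√(-7 - 1)) + (-1 - 1*(-4)))² = (4/(√(-8)) + (-1 + 4))² = (4/((2*I*√2)) + 3)² = (4*(-I*√2/4) + 3)² = (-I*√2 + 3)² = (3 - I*√2)²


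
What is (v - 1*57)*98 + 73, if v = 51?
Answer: -515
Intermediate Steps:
(v - 1*57)*98 + 73 = (51 - 1*57)*98 + 73 = (51 - 57)*98 + 73 = -6*98 + 73 = -588 + 73 = -515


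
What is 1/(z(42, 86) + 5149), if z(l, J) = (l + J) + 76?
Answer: 1/5353 ≈ 0.00018681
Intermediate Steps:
z(l, J) = 76 + J + l (z(l, J) = (J + l) + 76 = 76 + J + l)
1/(z(42, 86) + 5149) = 1/((76 + 86 + 42) + 5149) = 1/(204 + 5149) = 1/5353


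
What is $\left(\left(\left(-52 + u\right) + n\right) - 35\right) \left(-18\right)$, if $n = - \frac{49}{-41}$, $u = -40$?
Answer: $\frac{92844}{41} \approx 2264.5$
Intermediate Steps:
$n = \frac{49}{41}$ ($n = \left(-49\right) \left(- \frac{1}{41}\right) = \frac{49}{41} \approx 1.1951$)
$\left(\left(\left(-52 + u\right) + n\right) - 35\right) \left(-18\right) = \left(\left(\left(-52 - 40\right) + \frac{49}{41}\right) - 35\right) \left(-18\right) = \left(\left(-92 + \frac{49}{41}\right) - 35\right) \left(-18\right) = \left(- \frac{3723}{41} - 35\right) \left(-18\right) = \left(- \frac{5158}{41}\right) \left(-18\right) = \frac{92844}{41}$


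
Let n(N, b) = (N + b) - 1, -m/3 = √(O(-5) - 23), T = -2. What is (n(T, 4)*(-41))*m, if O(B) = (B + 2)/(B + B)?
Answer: 123*I*√2270/10 ≈ 586.03*I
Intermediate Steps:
O(B) = (2 + B)/(2*B) (O(B) = (2 + B)/((2*B)) = (2 + B)*(1/(2*B)) = (2 + B)/(2*B))
m = -3*I*√2270/10 (m = -3*√((½)*(2 - 5)/(-5) - 23) = -3*√((½)*(-⅕)*(-3) - 23) = -3*√(3/10 - 23) = -3*I*√2270/10 ≈ -14.293*I)
n(N, b) = -1 + N + b
(n(T, 4)*(-41))*m = ((-1 - 2 + 4)*(-41))*(-3*I*√2270/10) = (1*(-41))*(-3*I*√2270/10) = -(-123)*I*√2270/10 = 123*I*√2270/10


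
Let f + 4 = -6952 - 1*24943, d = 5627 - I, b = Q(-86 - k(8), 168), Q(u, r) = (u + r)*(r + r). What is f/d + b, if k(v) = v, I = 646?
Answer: 123815685/4981 ≈ 24858.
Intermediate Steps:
Q(u, r) = 2*r*(r + u) (Q(u, r) = (r + u)*(2*r) = 2*r*(r + u))
b = 24864 (b = 2*168*(168 + (-86 - 1*8)) = 2*168*(168 + (-86 - 8)) = 2*168*(168 - 94) = 2*168*74 = 24864)
d = 4981 (d = 5627 - 1*646 = 5627 - 646 = 4981)
f = -31899 (f = -4 + (-6952 - 1*24943) = -4 + (-6952 - 24943) = -4 - 31895 = -31899)
f/d + b = -31899/4981 + 24864 = 123815685/4981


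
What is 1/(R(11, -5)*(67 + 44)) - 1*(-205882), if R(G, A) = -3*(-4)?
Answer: 274234825/1332 ≈ 2.0588e+5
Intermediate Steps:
R(G, A) = 12
1/(R(11, -5)*(67 + 44)) - 1*(-205882) = 1/(12*(67 + 44)) - 1*(-205882) = 1/(12*111) + 205882 = 1/1332 + 205882 = 274234825/1332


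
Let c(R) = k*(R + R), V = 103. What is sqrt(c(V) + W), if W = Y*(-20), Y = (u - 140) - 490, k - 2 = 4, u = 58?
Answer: 2*sqrt(3169) ≈ 112.59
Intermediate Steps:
k = 6 (k = 2 + 4 = 6)
Y = -572 (Y = (58 - 140) - 490 = -82 - 490 = -572)
W = 11440 (W = -572*(-20) = 11440)
c(R) = 12*R (c(R) = 6*(R + R) = 6*(2*R) = 12*R)
sqrt(c(V) + W) = sqrt(12*103 + 11440) = sqrt(1236 + 11440) = sqrt(12676) = 2*sqrt(3169)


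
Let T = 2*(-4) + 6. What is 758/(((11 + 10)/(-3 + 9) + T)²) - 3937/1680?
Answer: 1686109/5040 ≈ 334.55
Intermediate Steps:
T = -2 (T = -8 + 6 = -2)
758/(((11 + 10)/(-3 + 9) + T)²) - 3937/1680 = 758/(((11 + 10)/(-3 + 9) - 2)²) - 3937/1680 = 758/((21/6 - 2)²) - 3937*1/1680 = 758/((21*(⅙) - 2)²) - 3937/1680 = 758/((7/2 - 2)²) - 3937/1680 = 758/((3/2)²) - 3937/1680 = 758/(9/4) - 3937/1680 = 758*(4/9) - 3937/1680 = 3032/9 - 3937/1680 = 1686109/5040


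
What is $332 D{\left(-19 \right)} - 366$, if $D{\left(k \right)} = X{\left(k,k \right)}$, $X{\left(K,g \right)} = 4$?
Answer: $962$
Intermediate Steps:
$D{\left(k \right)} = 4$
$332 D{\left(-19 \right)} - 366 = 332 \cdot 4 - 366 = 1328 - 366 = 962$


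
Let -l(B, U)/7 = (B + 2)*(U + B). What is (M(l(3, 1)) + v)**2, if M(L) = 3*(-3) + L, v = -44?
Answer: 37249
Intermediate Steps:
l(B, U) = -7*(2 + B)*(B + U) (l(B, U) = -7*(B + 2)*(U + B) = -7*(2 + B)*(B + U))
M(L) = -9 + L
(M(l(3, 1)) + v)**2 = ((-9 + (-14*3 - 14*1 - 7*3**2 - 7*3*1)) - 44)**2 = ((-9 + (-42 - 14 - 7*9 - 21)) - 44)**2 = ((-9 + (-42 - 14 - 63 - 21)) - 44)**2 = ((-9 - 140) - 44)**2 = (-149 - 44)**2 = (-193)**2 = 37249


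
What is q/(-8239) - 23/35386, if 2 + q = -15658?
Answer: 553955263/291545254 ≈ 1.9001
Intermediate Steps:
q = -15660 (q = -2 - 15658 = -15660)
q/(-8239) - 23/35386 = -15660/(-8239) - 23/35386 = -15660*(-1/8239) - 23*1/35386 = 15660/8239 - 23/35386 = 553955263/291545254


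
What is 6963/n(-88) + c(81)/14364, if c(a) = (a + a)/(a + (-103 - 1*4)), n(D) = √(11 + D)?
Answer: -3/6916 - 633*I*√77/7 ≈ -0.00043378 - 793.51*I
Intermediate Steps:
c(a) = 2*a/(-107 + a) (c(a) = (2*a)/(a + (-103 - 4)) = (2*a)/(a - 107) = (2*a)/(-107 + a) = 2*a/(-107 + a))
6963/n(-88) + c(81)/14364 = 6963/(√(11 - 88)) + (2*81/(-107 + 81))/14364 = 6963/(√(-77)) + (2*81/(-26))*(1/14364) = 6963/((I*√77)) + (2*81*(-1/26))*(1/14364) = 6963*(-I*√77/77) - 81/13*1/14364 = -633*I*√77/7 - 3/6916 = -3/6916 - 633*I*√77/7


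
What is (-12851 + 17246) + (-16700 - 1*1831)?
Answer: -14136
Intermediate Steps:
(-12851 + 17246) + (-16700 - 1*1831) = 4395 + (-16700 - 1831) = 4395 - 18531 = -14136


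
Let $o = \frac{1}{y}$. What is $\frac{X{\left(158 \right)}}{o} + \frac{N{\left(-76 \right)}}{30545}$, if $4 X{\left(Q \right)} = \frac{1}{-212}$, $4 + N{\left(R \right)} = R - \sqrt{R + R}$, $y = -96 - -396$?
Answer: $- \frac{461567}{1295108} - \frac{2 i \sqrt{38}}{30545} \approx -0.35639 - 0.00040363 i$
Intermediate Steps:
$y = 300$ ($y = -96 + 396 = 300$)
$o = \frac{1}{300} \approx 0.0033333$
$N{\left(R \right)} = -4 + R - \sqrt{2} \sqrt{R}$ ($N{\left(R \right)} = -4 + \left(R - \sqrt{R + R}\right) = -4 + \left(R - \sqrt{2 R}\right) = -4 - \left(- R + \sqrt{2} \sqrt{R}\right) = -4 + R - \sqrt{2} \sqrt{R}$)
$X{\left(Q \right)} = - \frac{1}{848}$ ($X{\left(Q \right)} = \frac{1}{4 \left(-212\right)} = \frac{1}{4} \left(- \frac{1}{212}\right) = - \frac{1}{848}$)
$\frac{X{\left(158 \right)}}{o} + \frac{N{\left(-76 \right)}}{30545} = - \frac{\frac{1}{\frac{1}{300}}}{848} + \frac{-4 - 76 - \sqrt{2} \sqrt{-76}}{30545} = \left(- \frac{1}{848}\right) 300 + \left(-4 - 76 - \sqrt{2} \cdot 2 i \sqrt{19}\right) \frac{1}{30545} = - \frac{75}{212} + \left(-4 - 76 - 2 i \sqrt{38}\right) \frac{1}{30545} = - \frac{75}{212} + \left(-80 - 2 i \sqrt{38}\right) \frac{1}{30545} = - \frac{75}{212} - \left(\frac{16}{6109} + \frac{2 i \sqrt{38}}{30545}\right) = - \frac{461567}{1295108} - \frac{2 i \sqrt{38}}{30545}$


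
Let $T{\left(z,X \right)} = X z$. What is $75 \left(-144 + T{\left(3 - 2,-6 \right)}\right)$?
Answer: $-11250$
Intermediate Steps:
$75 \left(-144 + T{\left(3 - 2,-6 \right)}\right) = 75 \left(-144 - 6 \left(3 - 2\right)\right) = 75 \left(-144 - 6\right) = 75 \left(-150\right) = -11250$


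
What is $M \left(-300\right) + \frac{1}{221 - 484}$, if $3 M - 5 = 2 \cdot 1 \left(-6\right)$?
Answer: $\frac{184099}{263} \approx 700.0$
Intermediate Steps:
$M = - \frac{7}{3}$ ($M = \frac{5}{3} + \frac{2 \cdot 1 \left(-6\right)}{3} = \frac{5}{3} + \frac{2 \left(-6\right)}{3} = \frac{5}{3} + \frac{1}{3} \left(-12\right) = \frac{5}{3} - 4 = - \frac{7}{3} \approx -2.3333$)
$M \left(-300\right) + \frac{1}{221 - 484} = \left(- \frac{7}{3}\right) \left(-300\right) + \frac{1}{221 - 484} = 700 + \frac{1}{-263} = 700 - \frac{1}{263} = \frac{184099}{263}$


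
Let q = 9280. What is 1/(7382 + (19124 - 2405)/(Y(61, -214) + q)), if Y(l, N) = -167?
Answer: 9113/67288885 ≈ 0.00013543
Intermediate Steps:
1/(7382 + (19124 - 2405)/(Y(61, -214) + q)) = 1/(7382 + (19124 - 2405)/(-167 + 9280)) = 1/(7382 + 16719/9113) = 1/(67288885/9113) = 9113/67288885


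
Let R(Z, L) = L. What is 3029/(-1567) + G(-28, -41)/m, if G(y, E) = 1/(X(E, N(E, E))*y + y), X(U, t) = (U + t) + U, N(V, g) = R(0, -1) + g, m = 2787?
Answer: -29073636845/15040736676 ≈ -1.9330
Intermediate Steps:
N(V, g) = -1 + g
X(U, t) = t + 2*U
G(y, E) = 1/(y + y*(-1 + 3*E)) (G(y, E) = 1/(((-1 + E) + 2*E)*y + y) = 1/((-1 + 3*E)*y + y) = 1/(y*(-1 + 3*E) + y) = 1/(y + y*(-1 + 3*E)))
3029/(-1567) + G(-28, -41)/m = 3029/(-1567) + ((⅓)/(-41*(-28)))/2787 = 3029*(-1/1567) + ((⅓)*(-1/41)*(-1/28))*(1/2787) = -3029/1567 + (1/3444)*(1/2787) = -3029/1567 + 1/9598428 = -29073636845/15040736676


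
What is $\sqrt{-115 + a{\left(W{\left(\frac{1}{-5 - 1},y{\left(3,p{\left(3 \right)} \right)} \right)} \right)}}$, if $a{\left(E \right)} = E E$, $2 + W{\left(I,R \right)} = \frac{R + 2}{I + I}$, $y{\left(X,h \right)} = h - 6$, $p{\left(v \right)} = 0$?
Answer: $i \sqrt{15} \approx 3.873 i$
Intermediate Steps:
$y{\left(X,h \right)} = -6 + h$ ($y{\left(X,h \right)} = h - 6 = -6 + h$)
$W{\left(I,R \right)} = -2 + \frac{2 + R}{2 I}$ ($W{\left(I,R \right)} = -2 + \frac{R + 2}{I + I} = -2 + \frac{2 + R}{2 I}$)
$a{\left(E \right)} = E^{2}$
$\sqrt{-115 + a{\left(W{\left(\frac{1}{-5 - 1},y{\left(3,p{\left(3 \right)} \right)} \right)} \right)}} = \sqrt{-115 + \left(\frac{2 + \left(-6 + 0\right) - \frac{4}{-5 - 1}}{2 \frac{1}{-5 - 1}}\right)^{2}} = \sqrt{-115 + \left(\frac{2 - 6 - \frac{4}{-6}}{2 \frac{1}{-6}}\right)^{2}} = \sqrt{-115 + \left(\frac{2 - 6 - - \frac{2}{3}}{2 \left(- \frac{1}{6}\right)}\right)^{2}} = \sqrt{-115 + \left(\frac{1}{2} \left(-6\right) \left(2 - 6 + \frac{2}{3}\right)\right)^{2}} = \sqrt{-115 + \left(\frac{1}{2} \left(-6\right) \left(- \frac{10}{3}\right)\right)^{2}} = \sqrt{-115 + 10^{2}} = \sqrt{-115 + 100} = \sqrt{-15} = i \sqrt{15}$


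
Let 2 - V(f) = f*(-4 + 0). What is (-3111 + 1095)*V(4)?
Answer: -36288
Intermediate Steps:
V(f) = 2 + 4*f (V(f) = 2 - f*(-4 + 0) = 2 - f*(-4) = 2 - (-4)*f = 2 + 4*f)
(-3111 + 1095)*V(4) = (-3111 + 1095)*(2 + 4*4) = -2016*(2 + 16) = -2016*18 = -36288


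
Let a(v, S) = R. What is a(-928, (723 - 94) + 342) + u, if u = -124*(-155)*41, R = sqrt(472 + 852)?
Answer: 788020 + 2*sqrt(331) ≈ 7.8806e+5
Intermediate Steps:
R = 2*sqrt(331) (R = sqrt(1324) = 2*sqrt(331) ≈ 36.387)
u = 788020 (u = 19220*41 = 788020)
a(v, S) = 2*sqrt(331)
a(-928, (723 - 94) + 342) + u = 2*sqrt(331) + 788020 = 788020 + 2*sqrt(331)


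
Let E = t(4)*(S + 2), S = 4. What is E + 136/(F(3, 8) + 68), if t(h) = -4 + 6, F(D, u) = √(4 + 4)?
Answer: 8080/577 - 34*√2/577 ≈ 13.920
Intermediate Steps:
F(D, u) = 2*√2 (F(D, u) = √8 = 2*√2)
t(h) = 2
E = 12 (E = 2*(4 + 2) = 2*6 = 12)
E + 136/(F(3, 8) + 68) = 12 + 136/(2*√2 + 68) = 12 + 136/(68 + 2*√2)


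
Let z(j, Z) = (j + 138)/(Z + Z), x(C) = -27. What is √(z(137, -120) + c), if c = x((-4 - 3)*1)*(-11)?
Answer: √42603/12 ≈ 17.200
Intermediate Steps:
z(j, Z) = (138 + j)/(2*Z) (z(j, Z) = (138 + j)/((2*Z)) = (138 + j)*(1/(2*Z)) = (138 + j)/(2*Z))
c = 297 (c = -27*(-11) = 297)
√(z(137, -120) + c) = √((½)*(138 + 137)/(-120) + 297) = √((½)*(-1/120)*275 + 297) = √(-55/48 + 297) = √(14201/48) = √42603/12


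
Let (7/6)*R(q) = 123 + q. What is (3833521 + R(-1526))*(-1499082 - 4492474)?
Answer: -160730853322324/7 ≈ -2.2962e+13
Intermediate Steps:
R(q) = 738/7 + 6*q/7 (R(q) = 6*(123 + q)/7 = 738/7 + 6*q/7)
(3833521 + R(-1526))*(-1499082 - 4492474) = (3833521 + (738/7 + (6/7)*(-1526)))*(-1499082 - 4492474) = (3833521 + (738/7 - 1308))*(-5991556) = (3833521 - 8418/7)*(-5991556) = (26826229/7)*(-5991556) = -160730853322324/7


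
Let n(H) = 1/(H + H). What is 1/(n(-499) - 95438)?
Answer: -998/95247125 ≈ -1.0478e-5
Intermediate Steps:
n(H) = 1/(2*H)
1/(n(-499) - 95438) = 1/((½)/(-499) - 95438) = 1/((½)*(-1/499) - 95438) = 1/(-1/998 - 95438) = 1/(-95247125/998) = -998/95247125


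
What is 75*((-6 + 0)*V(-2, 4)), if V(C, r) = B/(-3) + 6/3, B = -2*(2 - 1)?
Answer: -1200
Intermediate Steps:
B = -2 (B = -2*1 = -2)
V(C, r) = 8/3 (V(C, r) = -2/(-3) + 6/3 = -2*(-⅓) + 6*(⅓) = ⅔ + 2 = 8/3)
75*((-6 + 0)*V(-2, 4)) = 75*((-6 + 0)*(8/3)) = 75*(-6*8/3) = 75*(-16) = -1200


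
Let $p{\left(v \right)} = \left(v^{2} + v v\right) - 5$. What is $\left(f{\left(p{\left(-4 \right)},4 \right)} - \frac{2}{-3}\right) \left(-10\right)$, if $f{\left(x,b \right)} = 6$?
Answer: $- \frac{200}{3} \approx -66.667$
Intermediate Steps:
$p{\left(v \right)} = -5 + 2 v^{2}$ ($p{\left(v \right)} = \left(v^{2} + v^{2}\right) - 5 = 2 v^{2} - 5 = -5 + 2 v^{2}$)
$\left(f{\left(p{\left(-4 \right)},4 \right)} - \frac{2}{-3}\right) \left(-10\right) = \left(6 - \frac{2}{-3}\right) \left(-10\right) = \left(6 - - \frac{2}{3}\right) \left(-10\right) = \left(6 + \frac{2}{3}\right) \left(-10\right) = \frac{20}{3} \left(-10\right) = - \frac{200}{3}$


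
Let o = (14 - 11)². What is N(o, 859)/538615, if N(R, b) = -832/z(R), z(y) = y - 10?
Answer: 832/538615 ≈ 0.0015447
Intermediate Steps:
z(y) = -10 + y
o = 9 (o = 3² = 9)
N(R, b) = -832/(-10 + R)
N(o, 859)/538615 = -832/(-10 + 9)/538615 = -832/(-1)*(1/538615) = -832*(-1)*(1/538615) = 832*(1/538615) = 832/538615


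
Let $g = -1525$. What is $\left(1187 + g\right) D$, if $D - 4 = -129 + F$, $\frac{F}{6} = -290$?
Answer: $630370$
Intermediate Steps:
$F = -1740$ ($F = 6 \left(-290\right) = -1740$)
$D = -1865$ ($D = 4 - 1869 = -1865$)
$\left(1187 + g\right) D = \left(1187 - 1525\right) \left(-1865\right) = \left(-338\right) \left(-1865\right) = 630370$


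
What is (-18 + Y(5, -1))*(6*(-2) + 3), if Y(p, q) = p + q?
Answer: 126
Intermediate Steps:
(-18 + Y(5, -1))*(6*(-2) + 3) = (-18 + (5 - 1))*(6*(-2) + 3) = (-18 + 4)*(-12 + 3) = -14*(-9) = 126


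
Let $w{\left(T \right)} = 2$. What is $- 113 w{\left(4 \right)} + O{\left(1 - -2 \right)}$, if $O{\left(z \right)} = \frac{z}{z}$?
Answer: $-225$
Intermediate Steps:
$O{\left(z \right)} = 1$
$- 113 w{\left(4 \right)} + O{\left(1 - -2 \right)} = \left(-113\right) 2 + 1 = -226 + 1 = -225$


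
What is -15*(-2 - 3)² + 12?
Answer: -363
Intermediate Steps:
-15*(-2 - 3)² + 12 = -15*(-5)² + 12 = -15*25 + 12 = -375 + 12 = -363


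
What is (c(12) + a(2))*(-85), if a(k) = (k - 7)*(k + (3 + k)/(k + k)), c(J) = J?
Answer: 1445/4 ≈ 361.25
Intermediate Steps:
a(k) = (-7 + k)*(k + (3 + k)/(2*k)) (a(k) = (-7 + k)*(k + (3 + k)/((2*k))) = (-7 + k)*(k + (3 + k)*(1/(2*k))) = (-7 + k)*(k + (3 + k)/(2*k)))
(c(12) + a(2))*(-85) = (12 + (-2 + 2² - 21/2/2 - 13/2*2))*(-85) = (12 + (-2 + 4 - 21/2*½ - 13))*(-85) = (12 + (-2 + 4 - 21/4 - 13))*(-85) = (12 - 65/4)*(-85) = -17/4*(-85) = 1445/4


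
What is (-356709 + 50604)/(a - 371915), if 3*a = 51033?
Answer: 306105/354904 ≈ 0.86250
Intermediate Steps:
a = 17011 (a = (1/3)*51033 = 17011)
(-356709 + 50604)/(a - 371915) = (-356709 + 50604)/(17011 - 371915) = -306105/(-354904) = -306105*(-1/354904) = 306105/354904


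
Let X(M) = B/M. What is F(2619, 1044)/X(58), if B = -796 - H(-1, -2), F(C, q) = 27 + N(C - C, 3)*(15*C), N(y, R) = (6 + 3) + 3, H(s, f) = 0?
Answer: -13671963/398 ≈ -34352.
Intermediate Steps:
N(y, R) = 12 (N(y, R) = 9 + 3 = 12)
F(C, q) = 27 + 180*C (F(C, q) = 27 + 12*(15*C) = 27 + 180*C)
B = -796 (B = -796 - 1*0 = -796 + 0 = -796)
X(M) = -796/M
F(2619, 1044)/X(58) = (27 + 180*2619)/((-796/58)) = (27 + 471420)/((-796*1/58)) = 471447/(-398/29) = 471447*(-29/398) = -13671963/398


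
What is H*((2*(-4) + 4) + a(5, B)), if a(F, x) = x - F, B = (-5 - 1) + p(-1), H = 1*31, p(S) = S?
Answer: -496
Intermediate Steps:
H = 31
B = -7 (B = (-5 - 1) - 1 = -6 - 1 = -7)
H*((2*(-4) + 4) + a(5, B)) = 31*((2*(-4) + 4) + (-7 - 1*5)) = 31*((-8 + 4) + (-7 - 5)) = 31*(-4 - 12) = 31*(-16) = -496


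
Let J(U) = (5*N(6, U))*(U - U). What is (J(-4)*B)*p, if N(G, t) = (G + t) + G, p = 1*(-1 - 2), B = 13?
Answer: 0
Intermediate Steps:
p = -3 (p = 1*(-3) = -3)
N(G, t) = t + 2*G
J(U) = 0 (J(U) = (5*(U + 2*6))*(U - U) = (5*(U + 12))*0 = (5*(12 + U))*0 = (60 + 5*U)*0 = 0)
(J(-4)*B)*p = (0*13)*(-3) = 0*(-3) = 0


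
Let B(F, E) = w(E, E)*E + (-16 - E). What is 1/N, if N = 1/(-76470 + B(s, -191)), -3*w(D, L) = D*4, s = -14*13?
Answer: -374809/3 ≈ -1.2494e+5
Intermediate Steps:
s = -182
w(D, L) = -4*D/3 (w(D, L) = -D*4/3 = -4*D/3)
B(F, E) = -16 - E - 4*E²/3 (B(F, E) = (-4*E/3)*E + (-16 - E) = -4*E²/3 + (-16 - E) = -16 - E - 4*E²/3)
N = -3/374809 (N = 1/(-76470 + (-16 - 1*(-191) - 4/3*(-191)²)) = 1/(-76470 + (-16 + 191 - 4/3*36481)) = 1/(-76470 + (-16 + 191 - 145924/3)) = 1/(-76470 - 145399/3) = 1/(-374809/3) = -3/374809 ≈ -8.0041e-6)
1/N = 1/(-3/374809) = -374809/3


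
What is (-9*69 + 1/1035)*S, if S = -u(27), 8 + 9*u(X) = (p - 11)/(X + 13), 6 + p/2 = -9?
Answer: -116013487/186300 ≈ -622.72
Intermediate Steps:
p = -30 (p = -12 + 2*(-9) = -12 - 18 = -30)
u(X) = -8/9 - 41/(9*(13 + X)) (u(X) = -8/9 + ((-30 - 11)/(X + 13))/9 = -8/9 + (-41/(13 + X))/9 = -8/9 - 41/(9*(13 + X)))
S = 361/360 (S = -(-145 - 8*27)/(9*(13 + 27)) = -(-145 - 216)/(9*40) = -(-361)/(9*40) = -1*(-361/360) = 361/360 ≈ 1.0028)
(-9*69 + 1/1035)*S = (-9*69 + 1/1035)*(361/360) = (-621 + 1/1035)*(361/360) = -642734/1035*361/360 = -116013487/186300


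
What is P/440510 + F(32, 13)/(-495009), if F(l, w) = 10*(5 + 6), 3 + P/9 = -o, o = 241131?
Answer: -537159978977/109028207295 ≈ -4.9268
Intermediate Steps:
P = -2170206 (P = -27 + 9*(-1*241131) = -27 + 9*(-241131) = -27 - 2170179 = -2170206)
F(l, w) = 110 (F(l, w) = 10*11 = 110)
P/440510 + F(32, 13)/(-495009) = -2170206/440510 + 110/(-495009) = -2170206*1/440510 + 110*(-1/495009) = -1085103/220255 - 110/495009 = -537159978977/109028207295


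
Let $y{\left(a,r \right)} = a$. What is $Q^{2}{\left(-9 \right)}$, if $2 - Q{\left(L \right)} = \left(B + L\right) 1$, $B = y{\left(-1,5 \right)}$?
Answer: $144$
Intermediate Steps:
$B = -1$
$Q{\left(L \right)} = 3 - L$ ($Q{\left(L \right)} = 2 - \left(-1 + L\right) 1 = 2 - \left(-1 + L\right) = 3 - L$)
$Q^{2}{\left(-9 \right)} = \left(3 - -9\right)^{2} = \left(3 + 9\right)^{2} = 12^{2} = 144$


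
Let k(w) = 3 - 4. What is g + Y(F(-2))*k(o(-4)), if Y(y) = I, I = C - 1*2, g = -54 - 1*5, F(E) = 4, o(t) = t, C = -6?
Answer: -51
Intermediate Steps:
g = -59 (g = -54 - 5 = -59)
I = -8 (I = -6 - 1*2 = -6 - 2 = -8)
k(w) = -1
Y(y) = -8
g + Y(F(-2))*k(o(-4)) = -59 - 8*(-1) = -59 + 8 = -51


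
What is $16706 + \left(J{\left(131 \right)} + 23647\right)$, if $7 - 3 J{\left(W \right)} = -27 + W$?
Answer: $\frac{120962}{3} \approx 40321.0$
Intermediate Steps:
$J{\left(W \right)} = \frac{34}{3} - \frac{W}{3}$ ($J{\left(W \right)} = \frac{7}{3} - \frac{-27 + W}{3} = \frac{7}{3} - \left(-9 + \frac{W}{3}\right) = \frac{34}{3} - \frac{W}{3}$)
$16706 + \left(J{\left(131 \right)} + 23647\right) = 16706 + \left(\left(\frac{34}{3} - \frac{131}{3}\right) + 23647\right) = 16706 + \left(- \frac{97}{3} + 23647\right) = 16706 + \frac{70844}{3} = \frac{120962}{3}$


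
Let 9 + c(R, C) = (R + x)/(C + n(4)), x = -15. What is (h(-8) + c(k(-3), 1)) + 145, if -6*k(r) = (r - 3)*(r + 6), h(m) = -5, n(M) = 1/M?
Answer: 607/5 ≈ 121.40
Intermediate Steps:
n(M) = 1/M
k(r) = -(-3 + r)*(6 + r)/6 (k(r) = -(r - 3)*(r + 6)/6 = -(-3 + r)*(6 + r)/6)
c(R, C) = -9 + (-15 + R)/(1/4 + C) (c(R, C) = -9 + (R - 15)/(C + 1/4) = -9 + (-15 + R)/(C + 1/4) = -9 + (-15 + R)/(1/4 + C))
(h(-8) + c(k(-3), 1)) + 145 = (-5 + (-69 - 36*1 + 4*(3 - 1/2*(-3) - 1/6*(-3)**2))/(1 + 4*1)) + 145 = (-5 + (-69 - 36 + 4*(3 + 3/2 - 1/6*9))/(1 + 4)) + 145 = (-5 + (-69 - 36 + 4*(3 + 3/2 - 3/2))/5) + 145 = (-5 + (-69 - 36 + 4*3)/5) + 145 = (-5 + (-69 - 36 + 12)/5) + 145 = (-5 + (1/5)*(-93)) + 145 = (-5 - 93/5) + 145 = -118/5 + 145 = 607/5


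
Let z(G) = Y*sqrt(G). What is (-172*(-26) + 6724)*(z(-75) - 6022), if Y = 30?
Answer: -67422312 + 1679400*I*sqrt(3) ≈ -6.7422e+7 + 2.9088e+6*I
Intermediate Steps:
z(G) = 30*sqrt(G)
(-172*(-26) + 6724)*(z(-75) - 6022) = (-172*(-26) + 6724)*(30*sqrt(-75) - 6022) = (4472 + 6724)*(30*(5*I*sqrt(3)) - 6022) = 11196*(150*I*sqrt(3) - 6022) = 11196*(-6022 + 150*I*sqrt(3)) = -67422312 + 1679400*I*sqrt(3)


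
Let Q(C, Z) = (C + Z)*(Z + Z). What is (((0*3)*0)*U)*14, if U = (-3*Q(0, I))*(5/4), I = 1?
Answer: 0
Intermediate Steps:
Q(C, Z) = 2*Z*(C + Z) (Q(C, Z) = (C + Z)*(2*Z) = 2*Z*(C + Z))
U = -15/2 (U = (-6*(0 + 1))*(5/4) = (-6)*(5*(¼)) = -3*2*(5/4) = -6*5/4 = -15/2 ≈ -7.5000)
(((0*3)*0)*U)*14 = (((0*3)*0)*(-15/2))*14 = ((0*0)*(-15/2))*14 = (0*(-15/2))*14 = 0*14 = 0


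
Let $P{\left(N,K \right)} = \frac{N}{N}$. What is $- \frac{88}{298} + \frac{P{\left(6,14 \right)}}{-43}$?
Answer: $- \frac{2041}{6407} \approx -0.31856$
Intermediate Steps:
$P{\left(N,K \right)} = 1$
$- \frac{88}{298} + \frac{P{\left(6,14 \right)}}{-43} = - \frac{88}{298} + 1 \frac{1}{-43} = \left(-88\right) \frac{1}{298} + 1 \left(- \frac{1}{43}\right) = - \frac{44}{149} - \frac{1}{43} = - \frac{2041}{6407}$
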